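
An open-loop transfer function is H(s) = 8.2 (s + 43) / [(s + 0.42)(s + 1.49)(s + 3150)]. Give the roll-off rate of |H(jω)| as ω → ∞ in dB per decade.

-40 dB/decade

With 1 zero and 3 poles, the high-frequency asymptotic slope is 20 × (1 − 3) = -40 dB/decade.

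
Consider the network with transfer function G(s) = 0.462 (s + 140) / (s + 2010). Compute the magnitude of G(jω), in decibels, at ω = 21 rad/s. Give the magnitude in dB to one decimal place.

|j21 + 140| = √(21² + 140²) = 141.6
|j21 + 2010| = √(21² + 2010²) = 2010
|G(j21)| = 0.462 × 141.6 / 2010 = 0.032537
20 log₁₀(0.032537) = -29.75 dB

-29.8 dB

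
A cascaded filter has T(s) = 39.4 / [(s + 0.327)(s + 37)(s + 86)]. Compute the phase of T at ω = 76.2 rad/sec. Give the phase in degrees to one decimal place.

-195.4°

∠(j76.2 + 0.327) = arctan(76.2/0.327) = 89.75°
∠(j76.2 + 37) = arctan(76.2/37) = 64.10°
∠(j76.2 + 86) = arctan(76.2/86) = 41.54°
∠T(j76.2) = − (89.75° + 64.10° + 41.54°) = -195.40°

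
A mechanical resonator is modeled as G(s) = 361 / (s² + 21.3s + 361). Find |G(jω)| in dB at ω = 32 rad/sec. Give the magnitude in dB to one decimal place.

|(j32)² + 21.3(j32) + 361| = |-663 + j681.6| = 950.9
|G(j32)| = 361 / 950.9 = 0.37965
20 log₁₀(0.37965) = -8.41 dB

-8.4 dB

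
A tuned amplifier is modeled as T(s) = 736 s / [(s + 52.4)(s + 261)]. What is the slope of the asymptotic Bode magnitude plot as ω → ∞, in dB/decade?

-20 dB/decade

With 1 zero and 2 poles, the high-frequency asymptotic slope is 20 × (1 − 2) = -20 dB/decade.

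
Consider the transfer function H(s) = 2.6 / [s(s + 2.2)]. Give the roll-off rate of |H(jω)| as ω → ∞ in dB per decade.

-40 dB/decade

With 0 zeros and 2 poles, the high-frequency asymptotic slope is 20 × (0 − 2) = -40 dB/decade.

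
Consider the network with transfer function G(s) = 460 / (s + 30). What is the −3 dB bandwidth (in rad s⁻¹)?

30 rad s⁻¹

For a single-pole low-pass, the −3 dB point is at the pole: ω = 30 rad s⁻¹.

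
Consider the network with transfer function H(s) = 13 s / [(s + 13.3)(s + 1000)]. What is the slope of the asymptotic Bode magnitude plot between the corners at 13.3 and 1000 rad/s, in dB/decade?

0 dB/decade

In this band the factors already past their corner are: 1 differentiator zero, pole at 13.3; net slope = 0 dB/decade.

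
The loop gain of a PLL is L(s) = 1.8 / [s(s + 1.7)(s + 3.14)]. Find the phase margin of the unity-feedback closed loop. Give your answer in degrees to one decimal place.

Gain crossover: |L(jω)| = 1 at ω ≈ 0.329 rad/s.
∠L(j0.329) = −90° − arctan(0.329/1.7) − arctan(0.329/3.14) ≈ -106.95°
PM = 180° + (-106.95°) = 73.05°

73.1°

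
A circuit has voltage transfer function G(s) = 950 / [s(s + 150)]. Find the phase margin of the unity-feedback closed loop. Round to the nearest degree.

Gain crossover: |G(jω)| = 1 at ω ≈ 6.33 rad/s.
∠G(j6.33) = −90° − arctan(6.33/150) ≈ -92.42°
PM = 180° + (-92.42°) = 87.58°

88 deg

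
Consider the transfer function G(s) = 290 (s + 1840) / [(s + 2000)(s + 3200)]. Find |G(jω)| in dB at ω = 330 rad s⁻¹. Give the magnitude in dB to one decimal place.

|j330 + 1840| = √(330² + 1840²) = 1869
|j330 + 2000| = √(330² + 2000²) = 2027
|j330 + 3200| = √(330² + 3200²) = 3217
|G(j330)| = 290 × 1869 / (2027 × 3217) = 0.083134
20 log₁₀(0.083134) = -21.60 dB

-21.6 dB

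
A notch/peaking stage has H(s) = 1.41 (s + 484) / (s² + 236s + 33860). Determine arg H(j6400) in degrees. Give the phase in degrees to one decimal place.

∠(j6400 + 484) = arctan(6400/484) = 85.68°
∠[(j6400)² + 236(j6400) + 33860] = ∠[-4.0926e+07 + j1.5104e+06] = 177.89°
∠H(j6400) = 85.68° − 177.89° = -92.21°

-92.2°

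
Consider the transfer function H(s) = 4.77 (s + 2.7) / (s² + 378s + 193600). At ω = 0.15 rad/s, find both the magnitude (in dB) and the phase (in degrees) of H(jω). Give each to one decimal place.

|H| = -83.5 dB, ∠H = 3.2°

|j0.15 + 2.7| = √(0.15² + 2.7²) = 2.704
|(j0.15)² + 378(j0.15) + 193600| = |1.936e+05 + j56.7| = 1.936e+05
|H(j0.15)| = 4.77 × 2.704 / 1.936e+05 = 6.6626e-05
20 log₁₀(6.6626e-05) = -83.53 dB
∠(j0.15 + 2.7) = arctan(0.15/2.7) = 3.18°
∠[(j0.15)² + 378(j0.15) + 193600] = ∠[1.936e+05 + j56.7] = 0.02°
∠H(j0.15) = 3.18° − 0.02° = 3.16°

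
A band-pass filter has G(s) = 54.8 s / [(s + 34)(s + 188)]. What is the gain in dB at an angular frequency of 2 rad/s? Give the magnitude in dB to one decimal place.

-35.3 dB

|j2| = 2
|j2 + 34| = √(2² + 34²) = 34.06
|j2 + 188| = √(2² + 188²) = 188
|G(j2)| = 54.8 × 2 / (34.06 × 188) = 0.017116
20 log₁₀(0.017116) = -35.33 dB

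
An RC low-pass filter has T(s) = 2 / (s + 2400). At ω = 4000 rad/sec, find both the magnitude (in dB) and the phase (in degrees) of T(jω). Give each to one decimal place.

|T| = -67.4 dB, ∠T = -59.0°

|j4000 + 2400| = √(4000² + 2400²) = 4665
|T(j4000)| = 2 / 4665 = 0.00042875
20 log₁₀(0.00042875) = -67.36 dB
∠(j4000 + 2400) = arctan(4000/2400) = 59.04°
∠T(j4000) = −59.04° = -59.04°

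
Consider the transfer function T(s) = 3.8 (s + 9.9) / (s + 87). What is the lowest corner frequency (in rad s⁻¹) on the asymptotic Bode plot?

9.9 rad s⁻¹

Break frequencies occur at each pole and zero magnitude: 9.9 rad s⁻¹, 87 rad s⁻¹.
The lowest is 9.9 rad s⁻¹.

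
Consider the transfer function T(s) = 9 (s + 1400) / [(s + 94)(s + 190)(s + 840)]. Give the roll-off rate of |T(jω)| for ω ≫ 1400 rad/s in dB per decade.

With 1 zero and 3 poles, the high-frequency asymptotic slope is 20 × (1 − 3) = -40 dB/decade.

-40 dB/decade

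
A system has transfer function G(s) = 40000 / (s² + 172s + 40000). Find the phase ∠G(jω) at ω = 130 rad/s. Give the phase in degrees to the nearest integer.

-44°

∠[(j130)² + 172(j130) + 40000] = ∠[23100 + j22360] = 44.07°
∠G(j130) = −44.07° = -44.07°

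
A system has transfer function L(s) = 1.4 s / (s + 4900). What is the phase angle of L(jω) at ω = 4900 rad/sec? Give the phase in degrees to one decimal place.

45.0°

∠(j4900) = 90.00°
∠(j4900 + 4900) = arctan(4900/4900) = 45.00°
∠L(j4900) = 90.00° − 45.00° = 45.00°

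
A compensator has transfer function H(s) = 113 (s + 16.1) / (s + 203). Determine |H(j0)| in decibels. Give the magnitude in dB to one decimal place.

19.0 dB

H(0) = 113 × 16.1 / 203 = 8.9621
20 log₁₀(8.9621) = 19.05 dB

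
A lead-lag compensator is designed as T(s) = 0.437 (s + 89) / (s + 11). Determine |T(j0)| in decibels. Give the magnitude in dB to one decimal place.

11.0 dB

T(0) = 0.437 × 89 / 11 = 3.5357
20 log₁₀(3.5357) = 10.97 dB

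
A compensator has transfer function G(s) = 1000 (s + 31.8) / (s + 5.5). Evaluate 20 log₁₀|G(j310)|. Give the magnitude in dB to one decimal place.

60.0 dB

|j310 + 31.8| = √(310² + 31.8²) = 311.6
|j310 + 5.5| = √(310² + 5.5²) = 310
|G(j310)| = 1000 × 311.6 / 310 = 1005.1
20 log₁₀(1005.1) = 60.04 dB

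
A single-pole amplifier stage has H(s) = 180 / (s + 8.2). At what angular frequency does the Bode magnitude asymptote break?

8.2 rad/sec

The single real pole at s = −8.2 gives a corner at ω = 8.2 rad/sec.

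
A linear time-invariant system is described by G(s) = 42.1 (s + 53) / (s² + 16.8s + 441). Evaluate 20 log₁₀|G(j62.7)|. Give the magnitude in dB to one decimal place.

-0.5 dB

|j62.7 + 53| = √(62.7² + 53²) = 82.1
|(j62.7)² + 16.8(j62.7) + 441| = |-3490.3 + j1053.4| = 3646
|G(j62.7)| = 42.1 × 82.1 / 3646 = 0.94805
20 log₁₀(0.94805) = -0.46 dB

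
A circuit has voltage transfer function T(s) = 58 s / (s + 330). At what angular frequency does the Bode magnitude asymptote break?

The single real pole at s = −330 gives a corner at ω = 330 rad/sec.

330 rad/sec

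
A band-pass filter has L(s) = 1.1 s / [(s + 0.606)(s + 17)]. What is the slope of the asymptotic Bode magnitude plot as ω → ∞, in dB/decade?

-20 dB/decade

With 1 zero and 2 poles, the high-frequency asymptotic slope is 20 × (1 − 2) = -20 dB/decade.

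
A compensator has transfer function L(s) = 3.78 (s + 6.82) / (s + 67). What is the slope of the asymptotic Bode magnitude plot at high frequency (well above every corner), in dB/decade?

0 dB/decade

With 1 zero and 1 pole, the high-frequency asymptotic slope is 20 × (1 − 1) = 0 dB/decade.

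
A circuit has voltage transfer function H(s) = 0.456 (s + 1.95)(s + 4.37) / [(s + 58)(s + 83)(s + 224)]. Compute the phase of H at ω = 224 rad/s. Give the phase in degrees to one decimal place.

-11.8 deg

∠(j224 + 1.95) = arctan(224/1.95) = 89.50°
∠(j224 + 4.37) = arctan(224/4.37) = 88.88°
∠(j224 + 58) = arctan(224/58) = 75.48°
∠(j224 + 83) = arctan(224/83) = 69.67°
∠(j224 + 224) = arctan(224/224) = 45.00°
∠H(j224) = 89.50° + 88.88° − (75.48° + 69.67° + 45.00°) = -11.77°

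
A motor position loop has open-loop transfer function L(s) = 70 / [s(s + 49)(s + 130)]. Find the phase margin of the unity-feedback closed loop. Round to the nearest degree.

90°

Gain crossover: |L(jω)| = 1 at ω ≈ 0.011 rad s⁻¹.
∠L(j0.011) = −90° − arctan(0.011/49) − arctan(0.011/130) ≈ -90.02°
PM = 180° + (-90.02°) = 89.98°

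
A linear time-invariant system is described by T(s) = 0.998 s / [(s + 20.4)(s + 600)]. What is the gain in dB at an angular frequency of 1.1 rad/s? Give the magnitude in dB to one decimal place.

-81.0 dB

|j1.1| = 1.1
|j1.1 + 20.4| = √(1.1² + 20.4²) = 20.43
|j1.1 + 600| = √(1.1² + 600²) = 600
|T(j1.1)| = 0.998 × 1.1 / (20.43 × 600) = 8.9559e-05
20 log₁₀(8.9559e-05) = -80.96 dB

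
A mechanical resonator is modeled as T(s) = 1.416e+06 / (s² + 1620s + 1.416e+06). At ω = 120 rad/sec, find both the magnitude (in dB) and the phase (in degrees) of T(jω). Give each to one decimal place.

|(j120)² + 1620(j120) + 1.416e+06| = |1.4016e+06 + j1.944e+05| = 1.415e+06
|T(j120)| = 1.416e+06 / 1.415e+06 = 1.0007
20 log₁₀(1.0007) = 0.01 dB
∠[(j120)² + 1620(j120) + 1.416e+06] = ∠[1.4016e+06 + j1.944e+05] = 7.90°
∠T(j120) = −7.90° = -7.90°

|T| = 0.0 dB, ∠T = -7.9°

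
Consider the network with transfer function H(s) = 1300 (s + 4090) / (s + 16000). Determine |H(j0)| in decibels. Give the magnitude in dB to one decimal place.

50.4 dB

H(0) = 1300 × 4090 / 16000 = 332.31
20 log₁₀(332.31) = 50.43 dB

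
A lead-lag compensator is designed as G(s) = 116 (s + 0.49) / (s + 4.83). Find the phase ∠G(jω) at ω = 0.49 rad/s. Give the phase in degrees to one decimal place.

∠(j0.49 + 0.49) = arctan(0.49/0.49) = 45.00°
∠(j0.49 + 4.83) = arctan(0.49/4.83) = 5.79°
∠G(j0.49) = 45.00° − 5.79° = 39.21°

39.2°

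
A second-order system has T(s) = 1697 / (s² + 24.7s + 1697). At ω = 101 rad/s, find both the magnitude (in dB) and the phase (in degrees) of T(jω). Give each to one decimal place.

|(j101)² + 24.7(j101) + 1697| = |-8504 + j2494.7| = 8862
|T(j101)| = 1697 / 8862 = 0.19148
20 log₁₀(0.19148) = -14.36 dB
∠[(j101)² + 24.7(j101) + 1697] = ∠[-8504 + j2494.7] = 163.65°
∠T(j101) = −163.65° = -163.65°

|T| = -14.4 dB, ∠T = -163.7 deg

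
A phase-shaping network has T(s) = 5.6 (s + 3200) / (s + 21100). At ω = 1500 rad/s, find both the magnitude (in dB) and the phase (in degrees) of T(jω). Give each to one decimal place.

|T| = -0.6 dB, ∠T = 21.0°

|j1500 + 3200| = √(1500² + 3200²) = 3534
|j1500 + 21100| = √(1500² + 21100²) = 2.115e+04
|T(j1500)| = 5.6 × 3534 / 2.115e+04 = 0.9356
20 log₁₀(0.9356) = -0.58 dB
∠(j1500 + 3200) = arctan(1500/3200) = 25.11°
∠(j1500 + 21100) = arctan(1500/21100) = 4.07°
∠T(j1500) = 25.11° − 4.07° = 21.05°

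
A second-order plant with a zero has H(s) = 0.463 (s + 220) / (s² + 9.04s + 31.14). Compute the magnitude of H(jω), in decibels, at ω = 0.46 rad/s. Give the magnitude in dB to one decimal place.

|j0.46 + 220| = √(0.46² + 220²) = 220
|(j0.46)² + 9.04(j0.46) + 31.14| = |30.928 + j4.1584| = 31.21
|H(j0.46)| = 0.463 × 220 / 31.21 = 3.264
20 log₁₀(3.264) = 10.28 dB

10.3 dB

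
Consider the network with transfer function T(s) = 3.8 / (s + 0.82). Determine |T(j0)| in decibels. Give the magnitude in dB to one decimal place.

13.3 dB

T(0) = 3.8 / 0.82 = 4.6341
20 log₁₀(4.6341) = 13.32 dB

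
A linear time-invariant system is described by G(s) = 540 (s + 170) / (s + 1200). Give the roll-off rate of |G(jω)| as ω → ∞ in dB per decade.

With 1 zero and 1 pole, the high-frequency asymptotic slope is 20 × (1 − 1) = 0 dB/decade.

0 dB/decade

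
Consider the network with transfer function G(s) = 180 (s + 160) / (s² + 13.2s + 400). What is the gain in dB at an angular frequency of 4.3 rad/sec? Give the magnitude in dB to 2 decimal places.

37.47 dB

|j4.3 + 160| = √(4.3² + 160²) = 160.1
|(j4.3)² + 13.2(j4.3) + 400| = |381.51 + j56.76| = 385.7
|G(j4.3)| = 180 × 160.1 / 385.7 = 74.695
20 log₁₀(74.695) = 37.466 dB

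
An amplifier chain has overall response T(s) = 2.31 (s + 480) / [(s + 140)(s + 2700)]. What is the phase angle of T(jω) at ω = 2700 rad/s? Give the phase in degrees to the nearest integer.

∠(j2700 + 480) = arctan(2700/480) = 79.92°
∠(j2700 + 140) = arctan(2700/140) = 87.03°
∠(j2700 + 2700) = arctan(2700/2700) = 45.00°
∠T(j2700) = 79.92° − (87.03° + 45.00°) = -52.11°

-52°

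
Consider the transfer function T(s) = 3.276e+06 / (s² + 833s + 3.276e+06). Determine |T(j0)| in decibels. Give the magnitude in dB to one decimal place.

T(0) = 3.276e+06 / 3.276e+06 = 1
20 log₁₀(1) = 0.00 dB

0.0 dB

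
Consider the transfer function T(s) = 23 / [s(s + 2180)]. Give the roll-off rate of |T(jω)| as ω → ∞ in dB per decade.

With 0 zeros and 2 poles, the high-frequency asymptotic slope is 20 × (0 − 2) = -40 dB/decade.

-40 dB/decade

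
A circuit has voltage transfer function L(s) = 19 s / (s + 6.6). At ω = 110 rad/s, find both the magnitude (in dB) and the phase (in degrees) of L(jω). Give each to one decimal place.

|L| = 25.6 dB, ∠L = 3.4 deg

|j110| = 110
|j110 + 6.6| = √(110² + 6.6²) = 110.2
|L(j110)| = 19 × 110 / 110.2 = 18.966
20 log₁₀(18.966) = 25.56 dB
∠(j110) = 90.00°
∠(j110 + 6.6) = arctan(110/6.6) = 86.57°
∠L(j110) = 90.00° − 86.57° = 3.43°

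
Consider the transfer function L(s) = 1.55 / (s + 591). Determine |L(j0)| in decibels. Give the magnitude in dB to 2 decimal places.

-51.63 dB

L(0) = 1.55 / 591 = 0.0026227
20 log₁₀(0.0026227) = -51.625 dB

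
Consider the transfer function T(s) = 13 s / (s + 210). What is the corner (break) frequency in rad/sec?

210 rad/sec

The single real pole at s = −210 gives a corner at ω = 210 rad/sec.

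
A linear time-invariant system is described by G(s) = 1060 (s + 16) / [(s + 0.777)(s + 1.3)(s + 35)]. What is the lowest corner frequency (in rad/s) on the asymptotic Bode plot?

Break frequencies occur at each pole and zero magnitude: 0.777 rad/s, 1.3 rad/s, 16 rad/s, 35 rad/s.
The lowest is 0.777 rad/s.

0.777 rad/s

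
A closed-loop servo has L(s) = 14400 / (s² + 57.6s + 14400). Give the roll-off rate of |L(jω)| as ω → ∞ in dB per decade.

With 0 zeros and 2 poles, the high-frequency asymptotic slope is 20 × (0 − 2) = -40 dB/decade.

-40 dB/decade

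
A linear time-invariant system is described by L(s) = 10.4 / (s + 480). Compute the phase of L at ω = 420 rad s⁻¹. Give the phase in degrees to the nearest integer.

∠(j420 + 480) = arctan(420/480) = 41.19°
∠L(j420) = −41.19° = -41.19°

-41°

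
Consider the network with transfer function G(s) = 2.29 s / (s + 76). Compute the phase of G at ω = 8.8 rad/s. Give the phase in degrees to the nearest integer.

∠(j8.8) = 90.00°
∠(j8.8 + 76) = arctan(8.8/76) = 6.60°
∠G(j8.8) = 90.00° − 6.60° = 83.40°

83°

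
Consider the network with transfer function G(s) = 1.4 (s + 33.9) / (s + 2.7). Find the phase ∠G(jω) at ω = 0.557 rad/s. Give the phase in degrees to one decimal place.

-10.7°

∠(j0.557 + 33.9) = arctan(0.557/33.9) = 0.94°
∠(j0.557 + 2.7) = arctan(0.557/2.7) = 11.66°
∠G(j0.557) = 0.94° − 11.66° = -10.72°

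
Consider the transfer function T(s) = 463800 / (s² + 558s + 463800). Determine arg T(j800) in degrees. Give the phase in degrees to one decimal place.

∠[(j800)² + 558(j800) + 463800] = ∠[-1.762e+05 + j4.464e+05] = 111.54°
∠T(j800) = −111.54° = -111.54°

-111.5°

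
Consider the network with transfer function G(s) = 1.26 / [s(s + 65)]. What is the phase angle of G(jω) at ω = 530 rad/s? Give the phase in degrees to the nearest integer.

-173°

∠(j530 + 65) = arctan(530/65) = 83.01°
∠(j530) = 90.00°
∠G(j530) = − (83.01° + 90.00°) = -173.01°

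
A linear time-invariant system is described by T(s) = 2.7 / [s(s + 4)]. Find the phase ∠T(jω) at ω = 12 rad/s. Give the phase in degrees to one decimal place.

-161.6°

∠(j12 + 4) = arctan(12/4) = 71.57°
∠(j12) = 90.00°
∠T(j12) = − (71.57° + 90.00°) = -161.57°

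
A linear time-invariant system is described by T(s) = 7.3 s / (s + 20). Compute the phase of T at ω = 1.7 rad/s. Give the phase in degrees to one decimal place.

85.1°

∠(j1.7) = 90.00°
∠(j1.7 + 20) = arctan(1.7/20) = 4.86°
∠T(j1.7) = 90.00° − 4.86° = 85.14°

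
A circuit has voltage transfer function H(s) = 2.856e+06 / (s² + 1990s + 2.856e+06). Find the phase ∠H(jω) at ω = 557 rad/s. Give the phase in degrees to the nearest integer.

-24°

∠[(j557)² + 1990(j557) + 2.856e+06] = ∠[2.5458e+06 + j1.1084e+06] = 23.53°
∠H(j557) = −23.53° = -23.53°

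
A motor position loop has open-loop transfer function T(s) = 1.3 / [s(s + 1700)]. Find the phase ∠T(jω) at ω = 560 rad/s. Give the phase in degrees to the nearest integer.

-108°

∠(j560 + 1700) = arctan(560/1700) = 18.23°
∠(j560) = 90.00°
∠T(j560) = − (18.23° + 90.00°) = -108.23°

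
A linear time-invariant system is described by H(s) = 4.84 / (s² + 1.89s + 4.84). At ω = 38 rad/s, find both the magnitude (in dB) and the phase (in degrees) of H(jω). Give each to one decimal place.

|H| = -49.5 dB, ∠H = -177.1°

|(j38)² + 1.89(j38) + 4.84| = |-1439.2 + j71.82| = 1441
|H(j38)| = 4.84 / 1441 = 0.0033589
20 log₁₀(0.0033589) = -49.48 dB
∠[(j38)² + 1.89(j38) + 4.84] = ∠[-1439.2 + j71.82] = 177.14°
∠H(j38) = −177.14° = -177.14°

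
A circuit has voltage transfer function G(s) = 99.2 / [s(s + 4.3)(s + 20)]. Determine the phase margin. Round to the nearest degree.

Gain crossover: |G(jω)| = 1 at ω ≈ 1.11 rad s⁻¹.
∠G(j1.11) = −90° − arctan(1.11/4.3) − arctan(1.11/20) ≈ -107.73°
PM = 180° + (-107.73°) = 72.27°

72°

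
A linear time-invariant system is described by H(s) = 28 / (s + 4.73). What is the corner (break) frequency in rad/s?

The single real pole at s = −4.73 gives a corner at ω = 4.73 rad/s.

4.73 rad/s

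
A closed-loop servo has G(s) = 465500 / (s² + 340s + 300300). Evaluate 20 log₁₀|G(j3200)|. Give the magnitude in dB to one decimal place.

|(j3200)² + 340(j3200) + 300300| = |-9.9397e+06 + j1.088e+06| = 9.999e+06
|G(j3200)| = 465500 / 9.999e+06 = 0.046554
20 log₁₀(0.046554) = -26.64 dB

-26.6 dB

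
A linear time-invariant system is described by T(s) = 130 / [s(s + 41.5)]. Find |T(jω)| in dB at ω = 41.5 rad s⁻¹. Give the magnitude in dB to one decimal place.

-25.5 dB

|j41.5 + 41.5| = √(41.5² + 41.5²) = 58.69
|j41.5| = 41.5
|T(j41.5)| = 130 / (58.69 × 41.5) = 0.053374
20 log₁₀(0.053374) = -25.45 dB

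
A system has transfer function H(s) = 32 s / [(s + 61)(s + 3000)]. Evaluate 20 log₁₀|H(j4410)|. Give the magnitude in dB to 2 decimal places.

-44.44 dB

|j4410| = 4410
|j4410 + 61| = √(4410² + 61²) = 4410
|j4410 + 3000| = √(4410² + 3000²) = 5334
|H(j4410)| = 32 × 4410 / (4410 × 5334) = 0.005999
20 log₁₀(0.005999) = -44.438 dB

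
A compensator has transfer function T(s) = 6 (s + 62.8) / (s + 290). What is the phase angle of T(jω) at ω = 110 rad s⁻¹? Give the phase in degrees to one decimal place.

∠(j110 + 62.8) = arctan(110/62.8) = 60.28°
∠(j110 + 290) = arctan(110/290) = 20.77°
∠T(j110) = 60.28° − 20.77° = 39.51°

39.5 deg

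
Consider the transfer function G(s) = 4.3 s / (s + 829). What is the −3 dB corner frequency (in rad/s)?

829 rad/s

For a single-pole high-pass, the −3 dB point is at the pole: ω = 829 rad/s.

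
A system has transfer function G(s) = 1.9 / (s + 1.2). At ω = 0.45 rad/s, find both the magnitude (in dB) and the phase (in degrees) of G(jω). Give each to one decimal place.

|G| = 3.4 dB, ∠G = -20.6°

|j0.45 + 1.2| = √(0.45² + 1.2²) = 1.282
|G(j0.45)| = 1.9 / 1.282 = 1.4825
20 log₁₀(1.4825) = 3.42 dB
∠(j0.45 + 1.2) = arctan(0.45/1.2) = 20.56°
∠G(j0.45) = −20.56° = -20.56°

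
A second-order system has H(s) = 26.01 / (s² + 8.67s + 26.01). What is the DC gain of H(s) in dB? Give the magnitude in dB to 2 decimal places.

0.00 dB

H(0) = 26.01 / 26.01 = 1
20 log₁₀(1) = 0.000 dB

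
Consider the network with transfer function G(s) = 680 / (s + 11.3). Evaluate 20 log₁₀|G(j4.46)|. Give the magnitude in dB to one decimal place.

|j4.46 + 11.3| = √(4.46² + 11.3²) = 12.15
|G(j4.46)| = 680 / 12.15 = 55.975
20 log₁₀(55.975) = 34.96 dB

35.0 dB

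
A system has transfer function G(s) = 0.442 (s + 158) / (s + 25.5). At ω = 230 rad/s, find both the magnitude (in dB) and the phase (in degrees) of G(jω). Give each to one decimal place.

|j230 + 158| = √(230² + 158²) = 279
|j230 + 25.5| = √(230² + 25.5²) = 231.4
|G(j230)| = 0.442 × 279 / 231.4 = 0.53298
20 log₁₀(0.53298) = -5.47 dB
∠(j230 + 158) = arctan(230/158) = 55.51°
∠(j230 + 25.5) = arctan(230/25.5) = 83.67°
∠G(j230) = 55.51° − 83.67° = -28.16°

|G| = -5.5 dB, ∠G = -28.2°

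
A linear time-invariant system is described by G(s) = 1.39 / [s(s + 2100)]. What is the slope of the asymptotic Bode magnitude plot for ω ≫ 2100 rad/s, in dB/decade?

-40 dB/decade

With 0 zeros and 2 poles, the high-frequency asymptotic slope is 20 × (0 − 2) = -40 dB/decade.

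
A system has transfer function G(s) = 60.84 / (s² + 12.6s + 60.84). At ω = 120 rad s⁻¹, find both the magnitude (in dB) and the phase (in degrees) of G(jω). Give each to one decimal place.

|(j120)² + 12.6(j120) + 60.84| = |-14339 + j1512| = 1.442e+04
|G(j120)| = 60.84 / 1.442e+04 = 0.0042195
20 log₁₀(0.0042195) = -47.49 dB
∠[(j120)² + 12.6(j120) + 60.84] = ∠[-14339 + j1512] = 173.98°
∠G(j120) = −173.98° = -173.98°

|G| = -47.5 dB, ∠G = -174.0°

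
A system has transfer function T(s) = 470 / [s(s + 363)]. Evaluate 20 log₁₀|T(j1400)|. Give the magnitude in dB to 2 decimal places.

|j1400 + 363| = √(1400² + 363²) = 1446
|j1400| = 1400
|T(j1400)| = 470 / (1446 × 1400) = 0.00023212
20 log₁₀(0.00023212) = -72.686 dB

-72.69 dB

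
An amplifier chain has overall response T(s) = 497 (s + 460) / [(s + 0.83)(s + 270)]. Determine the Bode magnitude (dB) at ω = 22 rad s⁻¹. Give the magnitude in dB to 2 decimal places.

|j22 + 460| = √(22² + 460²) = 460.5
|j22 + 0.83| = √(22² + 0.83²) = 22.02
|j22 + 270| = √(22² + 270²) = 270.9
|T(j22)| = 497 × 460.5 / (22.02 × 270.9) = 38.378
20 log₁₀(38.378) = 31.682 dB

31.68 dB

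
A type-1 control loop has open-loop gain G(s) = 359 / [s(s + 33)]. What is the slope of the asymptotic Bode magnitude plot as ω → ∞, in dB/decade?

With 0 zeros and 2 poles, the high-frequency asymptotic slope is 20 × (0 − 2) = -40 dB/decade.

-40 dB/decade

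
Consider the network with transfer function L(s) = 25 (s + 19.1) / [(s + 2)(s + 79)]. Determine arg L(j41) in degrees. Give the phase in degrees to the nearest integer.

-50 deg

∠(j41 + 19.1) = arctan(41/19.1) = 65.02°
∠(j41 + 2) = arctan(41/2) = 87.21°
∠(j41 + 79) = arctan(41/79) = 27.43°
∠L(j41) = 65.02° − (87.21° + 27.43°) = -49.61°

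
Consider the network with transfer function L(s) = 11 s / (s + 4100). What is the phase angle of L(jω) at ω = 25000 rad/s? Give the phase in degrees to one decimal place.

∠(j25000) = 90.00°
∠(j25000 + 4100) = arctan(25000/4100) = 80.69°
∠L(j25000) = 90.00° − 80.69° = 9.31°

9.3 deg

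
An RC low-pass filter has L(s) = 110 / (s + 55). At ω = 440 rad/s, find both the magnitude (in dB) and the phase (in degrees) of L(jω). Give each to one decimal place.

|j440 + 55| = √(440² + 55²) = 443.4
|L(j440)| = 110 / 443.4 = 0.24807
20 log₁₀(0.24807) = -12.11 dB
∠(j440 + 55) = arctan(440/55) = 82.87°
∠L(j440) = −82.87° = -82.87°

|L| = -12.1 dB, ∠L = -82.9 deg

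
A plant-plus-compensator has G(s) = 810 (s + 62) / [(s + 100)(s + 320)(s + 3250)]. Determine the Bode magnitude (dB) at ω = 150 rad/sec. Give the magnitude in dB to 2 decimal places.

-63.95 dB

|j150 + 62| = √(150² + 62²) = 162.3
|j150 + 100| = √(150² + 100²) = 180.3
|j150 + 320| = √(150² + 320²) = 353.4
|j150 + 3250| = √(150² + 3250²) = 3253
|G(j150)| = 810 × 162.3 / (180.3 × 353.4 × 3253) = 0.00063425
20 log₁₀(0.00063425) = -63.955 dB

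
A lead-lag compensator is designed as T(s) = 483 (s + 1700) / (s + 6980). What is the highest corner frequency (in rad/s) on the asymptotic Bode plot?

Break frequencies occur at each pole and zero magnitude: 1700 rad/s, 6980 rad/s.
The highest is 6980 rad/s.

6980 rad/s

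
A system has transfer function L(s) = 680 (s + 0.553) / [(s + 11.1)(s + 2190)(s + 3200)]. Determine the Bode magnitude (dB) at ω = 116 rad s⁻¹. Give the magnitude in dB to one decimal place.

-80.3 dB

|j116 + 0.553| = √(116² + 0.553²) = 116
|j116 + 11.1| = √(116² + 11.1²) = 116.5
|j116 + 2190| = √(116² + 2190²) = 2193
|j116 + 3200| = √(116² + 3200²) = 3202
|L(j116)| = 680 × 116 / (116.5 × 2193 × 3202) = 9.6393e-05
20 log₁₀(9.6393e-05) = -80.32 dB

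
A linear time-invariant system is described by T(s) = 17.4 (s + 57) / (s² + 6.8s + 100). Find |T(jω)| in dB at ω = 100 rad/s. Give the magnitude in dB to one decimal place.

-13.9 dB

|j100 + 57| = √(100² + 57²) = 115.1
|(j100)² + 6.8(j100) + 100| = |-9900 + j680| = 9923
|T(j100)| = 17.4 × 115.1 / 9923 = 0.20183
20 log₁₀(0.20183) = -13.90 dB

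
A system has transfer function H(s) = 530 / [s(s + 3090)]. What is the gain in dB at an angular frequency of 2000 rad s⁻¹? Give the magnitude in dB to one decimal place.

-82.9 dB

|j2000 + 3090| = √(2000² + 3090²) = 3681
|j2000| = 2000
|H(j2000)| = 530 / (3681 × 2000) = 7.1996e-05
20 log₁₀(7.1996e-05) = -82.85 dB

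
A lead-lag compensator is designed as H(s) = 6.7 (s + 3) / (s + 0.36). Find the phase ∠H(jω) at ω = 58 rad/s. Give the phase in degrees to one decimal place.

∠(j58 + 3) = arctan(58/3) = 87.04°
∠(j58 + 0.36) = arctan(58/0.36) = 89.64°
∠H(j58) = 87.04° − 89.64° = -2.61°

-2.6°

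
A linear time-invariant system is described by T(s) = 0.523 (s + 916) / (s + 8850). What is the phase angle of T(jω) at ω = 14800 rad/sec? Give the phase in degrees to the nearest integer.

∠(j14800 + 916) = arctan(14800/916) = 86.46°
∠(j14800 + 8850) = arctan(14800/8850) = 59.12°
∠T(j14800) = 86.46° − 59.12° = 27.34°

27 deg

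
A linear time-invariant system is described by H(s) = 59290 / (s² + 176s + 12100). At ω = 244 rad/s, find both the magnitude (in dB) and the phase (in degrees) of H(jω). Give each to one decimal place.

|H| = -0.7 dB, ∠H = -137.8°

|(j244)² + 176(j244) + 12100| = |-47436 + j42944| = 6.399e+04
|H(j244)| = 59290 / 6.399e+04 = 0.92659
20 log₁₀(0.92659) = -0.66 dB
∠[(j244)² + 176(j244) + 12100] = ∠[-47436 + j42944] = 137.85°
∠H(j244) = −137.85° = -137.85°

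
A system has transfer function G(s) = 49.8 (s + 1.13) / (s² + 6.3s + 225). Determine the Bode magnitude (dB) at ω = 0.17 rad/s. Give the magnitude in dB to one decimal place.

|j0.17 + 1.13| = √(0.17² + 1.13²) = 1.143
|(j0.17)² + 6.3(j0.17) + 225| = |224.97 + j1.071| = 225
|G(j0.17)| = 49.8 × 1.143 / 225 = 0.25295
20 log₁₀(0.25295) = -11.94 dB

-11.9 dB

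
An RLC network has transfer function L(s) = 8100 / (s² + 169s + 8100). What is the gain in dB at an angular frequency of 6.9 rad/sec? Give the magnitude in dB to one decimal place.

|(j6.9)² + 169(j6.9) + 8100| = |8052.4 + j1166.1| = 8136
|L(j6.9)| = 8100 / 8136 = 0.99553
20 log₁₀(0.99553) = -0.04 dB

-0.0 dB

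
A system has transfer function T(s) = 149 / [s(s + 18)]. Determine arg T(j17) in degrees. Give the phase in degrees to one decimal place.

-133.4°

∠(j17 + 18) = arctan(17/18) = 43.36°
∠(j17) = 90.00°
∠T(j17) = − (43.36° + 90.00°) = -133.36°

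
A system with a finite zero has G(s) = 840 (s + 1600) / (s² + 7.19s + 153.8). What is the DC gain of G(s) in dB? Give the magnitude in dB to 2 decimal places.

78.83 dB

G(0) = 840 × 1600 / 153.8 = 8738.6
20 log₁₀(8738.6) = 78.829 dB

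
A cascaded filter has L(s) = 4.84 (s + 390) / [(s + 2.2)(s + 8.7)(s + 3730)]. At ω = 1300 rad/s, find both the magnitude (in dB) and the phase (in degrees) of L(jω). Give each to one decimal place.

|j1300 + 390| = √(1300² + 390²) = 1357
|j1300 + 2.2| = √(1300² + 2.2²) = 1300
|j1300 + 8.7| = √(1300² + 8.7²) = 1300
|j1300 + 3730| = √(1300² + 3730²) = 3950
|L(j1300)| = 4.84 × 1357 / (1300 × 1300 × 3950) = 9.8402e-07
20 log₁₀(9.8402e-07) = -120.14 dB
∠(j1300 + 390) = arctan(1300/390) = 73.30°
∠(j1300 + 2.2) = arctan(1300/2.2) = 89.90°
∠(j1300 + 8.7) = arctan(1300/8.7) = 89.62°
∠(j1300 + 3730) = arctan(1300/3730) = 19.21°
∠L(j1300) = 73.30° − (89.90° + 89.62° + 19.21°) = -125.43°

|L| = -120.1 dB, ∠L = -125.4°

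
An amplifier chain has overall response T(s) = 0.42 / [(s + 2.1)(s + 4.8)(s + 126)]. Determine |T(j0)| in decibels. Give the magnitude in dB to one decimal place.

-69.6 dB

T(0) = 0.42 / (2.1 × 4.8 × 126) = 0.00033069
20 log₁₀(0.00033069) = -69.61 dB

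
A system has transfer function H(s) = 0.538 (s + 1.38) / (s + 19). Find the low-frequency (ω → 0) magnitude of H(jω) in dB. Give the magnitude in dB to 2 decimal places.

-28.16 dB

H(0) = 0.538 × 1.38 / 19 = 0.039076
20 log₁₀(0.039076) = -28.162 dB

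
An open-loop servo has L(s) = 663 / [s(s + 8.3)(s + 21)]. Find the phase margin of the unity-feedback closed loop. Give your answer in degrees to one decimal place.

Gain crossover: |L(jω)| = 1 at ω ≈ 3.46 rad/s.
∠L(j3.46) = −90° − arctan(3.46/8.3) − arctan(3.46/21) ≈ -122.02°
PM = 180° + (-122.02°) = 57.98°

58.0°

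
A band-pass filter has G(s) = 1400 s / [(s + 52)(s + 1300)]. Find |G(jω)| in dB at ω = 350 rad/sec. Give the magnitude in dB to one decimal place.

|j350| = 350
|j350 + 52| = √(350² + 52²) = 353.8
|j350 + 1300| = √(350² + 1300²) = 1346
|G(j350)| = 1400 × 350 / (353.8 × 1346) = 1.0286
20 log₁₀(1.0286) = 0.24 dB

0.2 dB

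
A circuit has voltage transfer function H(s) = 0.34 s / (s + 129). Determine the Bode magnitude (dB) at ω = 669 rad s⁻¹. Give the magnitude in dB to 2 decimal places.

-9.53 dB

|j669| = 669
|j669 + 129| = √(669² + 129²) = 681.3
|H(j669)| = 0.34 × 669 / 681.3 = 0.33385
20 log₁₀(0.33385) = -9.529 dB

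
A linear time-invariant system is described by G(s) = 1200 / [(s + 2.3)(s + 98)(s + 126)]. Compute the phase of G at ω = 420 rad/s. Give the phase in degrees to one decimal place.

-239.9°

∠(j420 + 2.3) = arctan(420/2.3) = 89.69°
∠(j420 + 98) = arctan(420/98) = 76.87°
∠(j420 + 126) = arctan(420/126) = 73.30°
∠G(j420) = − (89.69° + 76.87° + 73.30°) = -239.85°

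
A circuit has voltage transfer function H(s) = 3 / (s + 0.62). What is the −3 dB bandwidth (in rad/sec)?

For a single-pole low-pass, the −3 dB point is at the pole: ω = 0.62 rad/sec.

0.62 rad/sec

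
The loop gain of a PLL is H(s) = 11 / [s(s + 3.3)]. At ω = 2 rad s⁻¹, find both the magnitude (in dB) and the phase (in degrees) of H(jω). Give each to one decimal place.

|j2 + 3.3| = √(2² + 3.3²) = 3.859
|j2| = 2
|H(j2)| = 11 / (3.859 × 2) = 1.4253
20 log₁₀(1.4253) = 3.08 dB
∠(j2 + 3.3) = arctan(2/3.3) = 31.22°
∠(j2) = 90.00°
∠H(j2) = − (31.22° + 90.00°) = -121.22°

|H| = 3.1 dB, ∠H = -121.2 deg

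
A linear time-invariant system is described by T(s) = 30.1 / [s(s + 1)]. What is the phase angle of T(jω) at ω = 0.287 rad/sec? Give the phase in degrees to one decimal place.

∠(j0.287 + 1) = arctan(0.287/1) = 16.01°
∠(j0.287) = 90.00°
∠T(j0.287) = − (16.01° + 90.00°) = -106.01°

-106.0°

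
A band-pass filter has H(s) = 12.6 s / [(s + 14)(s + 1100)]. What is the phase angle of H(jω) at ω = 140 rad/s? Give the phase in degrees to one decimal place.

∠(j140) = 90.00°
∠(j140 + 14) = arctan(140/14) = 84.29°
∠(j140 + 1100) = arctan(140/1100) = 7.25°
∠H(j140) = 90.00° − (84.29° + 7.25°) = -1.54°

-1.5°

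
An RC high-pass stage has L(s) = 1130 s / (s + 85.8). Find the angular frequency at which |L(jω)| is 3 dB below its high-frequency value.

For a single-pole high-pass, the −3 dB point is at the pole: ω = 85.8 rad/sec.

85.8 rad/sec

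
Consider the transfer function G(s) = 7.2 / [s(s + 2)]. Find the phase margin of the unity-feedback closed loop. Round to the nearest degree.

41 deg

Gain crossover: |G(jω)| = 1 at ω ≈ 2.34 rad/sec.
∠G(j2.34) = −90° − arctan(2.34/2) ≈ -139.47°
PM = 180° + (-139.47°) = 40.53°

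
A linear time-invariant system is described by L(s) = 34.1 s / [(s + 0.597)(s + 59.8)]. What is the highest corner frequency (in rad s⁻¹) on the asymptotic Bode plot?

59.8 rad s⁻¹

Break frequencies occur at each pole and zero magnitude: 0.597 rad s⁻¹, 59.8 rad s⁻¹.
The highest is 59.8 rad s⁻¹.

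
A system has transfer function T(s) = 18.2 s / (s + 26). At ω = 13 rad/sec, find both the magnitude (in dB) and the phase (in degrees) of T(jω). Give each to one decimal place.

|T| = 18.2 dB, ∠T = 63.4°

|j13| = 13
|j13 + 26| = √(13² + 26²) = 29.07
|T(j13)| = 18.2 × 13 / 29.07 = 8.1393
20 log₁₀(8.1393) = 18.21 dB
∠(j13) = 90.00°
∠(j13 + 26) = arctan(13/26) = 26.57°
∠T(j13) = 90.00° − 26.57° = 63.43°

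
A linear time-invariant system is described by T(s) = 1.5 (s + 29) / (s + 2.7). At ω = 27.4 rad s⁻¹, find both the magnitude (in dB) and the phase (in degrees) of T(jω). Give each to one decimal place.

|T| = 6.7 dB, ∠T = -41.0°

|j27.4 + 29| = √(27.4² + 29²) = 39.9
|j27.4 + 2.7| = √(27.4² + 2.7²) = 27.53
|T(j27.4)| = 1.5 × 39.9 / 27.53 = 2.1736
20 log₁₀(2.1736) = 6.74 dB
∠(j27.4 + 29) = arctan(27.4/29) = 43.38°
∠(j27.4 + 2.7) = arctan(27.4/2.7) = 84.37°
∠T(j27.4) = 43.38° − 84.37° = -41.00°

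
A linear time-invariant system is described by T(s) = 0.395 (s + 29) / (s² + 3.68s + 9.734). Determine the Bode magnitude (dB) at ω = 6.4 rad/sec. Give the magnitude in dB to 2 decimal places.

-10.46 dB

|j6.4 + 29| = √(6.4² + 29²) = 29.7
|(j6.4)² + 3.68(j6.4) + 9.734| = |-31.226 + j23.552| = 39.11
|T(j6.4)| = 0.395 × 29.7 / 39.11 = 0.29992
20 log₁₀(0.29992) = -10.460 dB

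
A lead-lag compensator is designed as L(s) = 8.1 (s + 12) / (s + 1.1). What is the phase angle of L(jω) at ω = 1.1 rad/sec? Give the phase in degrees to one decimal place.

-39.8 deg

∠(j1.1 + 12) = arctan(1.1/12) = 5.24°
∠(j1.1 + 1.1) = arctan(1.1/1.1) = 45.00°
∠L(j1.1) = 5.24° − 45.00° = -39.76°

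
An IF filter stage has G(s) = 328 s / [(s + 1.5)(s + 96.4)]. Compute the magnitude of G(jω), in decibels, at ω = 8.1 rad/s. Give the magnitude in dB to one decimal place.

|j8.1| = 8.1
|j8.1 + 1.5| = √(8.1² + 1.5²) = 8.238
|j8.1 + 96.4| = √(8.1² + 96.4²) = 96.74
|G(j8.1)| = 328 × 8.1 / (8.238 × 96.74) = 3.3339
20 log₁₀(3.3339) = 10.46 dB

10.5 dB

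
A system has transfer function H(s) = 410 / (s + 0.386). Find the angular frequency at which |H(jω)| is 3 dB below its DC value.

0.386 rad/sec

For a single-pole low-pass, the −3 dB point is at the pole: ω = 0.386 rad/sec.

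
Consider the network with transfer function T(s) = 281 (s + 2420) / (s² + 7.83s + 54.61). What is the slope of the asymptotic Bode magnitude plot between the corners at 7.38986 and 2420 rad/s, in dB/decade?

-40 dB/decade

In this band the factors already past their corner are: complex pole pair at ωₙ ≈ 7.39; net slope = -40 dB/decade.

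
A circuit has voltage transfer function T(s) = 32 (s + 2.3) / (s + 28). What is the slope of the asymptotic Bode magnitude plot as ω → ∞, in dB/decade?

With 1 zero and 1 pole, the high-frequency asymptotic slope is 20 × (1 − 1) = 0 dB/decade.

0 dB/decade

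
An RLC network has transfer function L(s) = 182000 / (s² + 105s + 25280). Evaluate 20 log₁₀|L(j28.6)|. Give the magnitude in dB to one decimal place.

|(j28.6)² + 105(j28.6) + 25280| = |24462 + j3003| = 2.465e+04
|L(j28.6)| = 182000 / 2.465e+04 = 7.3847
20 log₁₀(7.3847) = 17.37 dB

17.4 dB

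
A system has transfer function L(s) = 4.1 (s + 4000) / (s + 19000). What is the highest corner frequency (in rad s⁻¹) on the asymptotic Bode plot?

19000 rad s⁻¹

Break frequencies occur at each pole and zero magnitude: 4000 rad s⁻¹, 19000 rad s⁻¹.
The highest is 19000 rad s⁻¹.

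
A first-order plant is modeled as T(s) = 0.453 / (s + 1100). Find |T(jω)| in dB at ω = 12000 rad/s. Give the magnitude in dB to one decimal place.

|j12000 + 1100| = √(12000² + 1100²) = 1.205e+04
|T(j12000)| = 0.453 / 1.205e+04 = 3.7592e-05
20 log₁₀(3.7592e-05) = -88.50 dB

-88.5 dB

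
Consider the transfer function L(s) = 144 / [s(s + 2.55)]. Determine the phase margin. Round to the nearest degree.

12 deg

Gain crossover: |L(jω)| = 1 at ω ≈ 11.9 rad/s.
∠L(j11.9) = −90° − arctan(11.9/2.55) ≈ -167.87°
PM = 180° + (-167.87°) = 12.13°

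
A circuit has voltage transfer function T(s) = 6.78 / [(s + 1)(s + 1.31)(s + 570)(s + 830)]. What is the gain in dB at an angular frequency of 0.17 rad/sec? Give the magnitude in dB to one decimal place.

-99.4 dB

|j0.17 + 1| = √(0.17² + 1²) = 1.014
|j0.17 + 1.31| = √(0.17² + 1.31²) = 1.321
|j0.17 + 570| = √(0.17² + 570²) = 570
|j0.17 + 830| = √(0.17² + 830²) = 830
|T(j0.17)| = 6.78 / (1.014 × 1.321 × 570 × 830) = 1.0695e-05
20 log₁₀(1.0695e-05) = -99.42 dB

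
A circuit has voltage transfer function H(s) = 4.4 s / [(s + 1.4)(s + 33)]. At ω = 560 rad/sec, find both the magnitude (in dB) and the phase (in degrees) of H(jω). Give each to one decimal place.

|j560| = 560
|j560 + 1.4| = √(560² + 1.4²) = 560
|j560 + 33| = √(560² + 33²) = 561
|H(j560)| = 4.4 × 560 / (560 × 561) = 0.0078435
20 log₁₀(0.0078435) = -42.11 dB
∠(j560) = 90.00°
∠(j560 + 1.4) = arctan(560/1.4) = 89.86°
∠(j560 + 33) = arctan(560/33) = 86.63°
∠H(j560) = 90.00° − (89.86° + 86.63°) = -86.48°

|H| = -42.1 dB, ∠H = -86.5°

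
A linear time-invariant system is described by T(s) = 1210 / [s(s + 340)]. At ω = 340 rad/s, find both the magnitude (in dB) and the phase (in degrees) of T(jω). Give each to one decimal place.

|T| = -42.6 dB, ∠T = -135.0°

|j340 + 340| = √(340² + 340²) = 480.8
|j340| = 340
|T(j340)| = 1210 / (480.8 × 340) = 0.0074014
20 log₁₀(0.0074014) = -42.61 dB
∠(j340 + 340) = arctan(340/340) = 45.00°
∠(j340) = 90.00°
∠T(j340) = − (45.00° + 90.00°) = -135.00°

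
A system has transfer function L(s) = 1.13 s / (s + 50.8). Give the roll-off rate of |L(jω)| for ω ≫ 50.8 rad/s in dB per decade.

With 1 zero and 1 pole, the high-frequency asymptotic slope is 20 × (1 − 1) = 0 dB/decade.

0 dB/decade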